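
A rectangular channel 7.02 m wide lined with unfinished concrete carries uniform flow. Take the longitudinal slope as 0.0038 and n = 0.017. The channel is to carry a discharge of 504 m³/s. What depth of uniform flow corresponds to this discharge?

y_n = 10.4 m

Manning's equation rearranged: A R^(2/3) = nQ / (1·√S) = 0.017 × 504 / (√0.0038) = 139.
Try y = 7.29 m: A R^(2/3) = 90.95 — low.
Try y = 10.4 m: A R^(2/3) = 138.9 — ≈ 139.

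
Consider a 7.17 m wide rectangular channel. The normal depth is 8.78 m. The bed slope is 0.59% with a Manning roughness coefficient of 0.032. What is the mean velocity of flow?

Flow area A = b·y = 7.17 × 8.78 = 62.95 m². Wetted perimeter P = b + 2y = 7.17 + 2×8.78 = 24.73 m.
Hydraulic radius R = A/P = 62.95/24.73 = 2.546 m.
From Manning's equation, V = (1/n) R^(2/3) S^(1/2) = (1/0.032) × 2.546^(2/3) × 0.0059^(1/2) = 4.48 m/s.

V = 4.48 m/s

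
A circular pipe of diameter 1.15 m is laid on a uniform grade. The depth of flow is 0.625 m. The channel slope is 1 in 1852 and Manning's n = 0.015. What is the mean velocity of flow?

For a circular section of diameter D = 1.15 m at depth y = 0.625 m, the central angle is θ = 2 arccos(1 − 2y/D) = 3.316 rad. Then A = (D²/8)(θ − sin θ) = 0.5768 m² and P = Dθ/2 = 1.907 m.
Hydraulic radius R = A/P = 0.5768/1.907 = 0.3025 m.
From Manning's equation, V = (1/n) R^(2/3) S^(1/2) = (1/0.015) × 0.3025^(2/3) × 0.00054^(1/2) = 0.698 m/s.

V = 0.698 m/s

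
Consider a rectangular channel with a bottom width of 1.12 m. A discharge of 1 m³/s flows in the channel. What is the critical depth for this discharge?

For a rectangular channel, critical depth y_c = (q²/g)^(1/3) where q = Q/b = 1/1.12 = 0.8929 m²/s.
So y_c = (0.8929²/9.81)^(1/3) = 0.433 m.

y_c = 0.433 m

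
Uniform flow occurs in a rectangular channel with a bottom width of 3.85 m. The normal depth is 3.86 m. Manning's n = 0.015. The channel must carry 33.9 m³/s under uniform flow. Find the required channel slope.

S = 0.000839

Flow area A = b·y = 3.85 × 3.86 = 14.86 m². Wetted perimeter P = b + 2y = 3.85 + 2×3.86 = 11.57 m.
Hydraulic radius R = A/P = 14.86/11.57 = 1.284 m.
From Manning's equation, S = [nQ / (1 A R^(2/3))]² = [0.015 × 33.9 / (1 × 14.86 × 1.284^(2/3))]² = 0.000839.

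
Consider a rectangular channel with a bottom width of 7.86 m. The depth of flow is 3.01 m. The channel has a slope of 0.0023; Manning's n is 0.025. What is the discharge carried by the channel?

Flow area A = b·y = 7.86 × 3.01 = 23.66 m². Wetted perimeter P = b + 2y = 7.86 + 2×3.01 = 13.88 m.
Hydraulic radius R = A/P = 23.66/13.88 = 1.705 m.
Manning's equation: Q = (1/n) A R^(2/3) S^(1/2) = (1/0.025) × 23.66 × 1.705^(2/3) × 0.0023^(1/2) = 64.8 m³/s.

Q = 64.8 m³/s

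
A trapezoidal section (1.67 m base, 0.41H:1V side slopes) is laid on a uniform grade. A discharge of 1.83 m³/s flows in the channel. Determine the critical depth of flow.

y_c = 0.477 m

At critical depth, Q² T / (g A³) = 1, i.e. A³/T = Q²/g = 1.83²/9.81 = 0.3414.
Trying y = 0.4 m: A³/T = 0.1976 — short.
Trying y = 0.55 m: A³/T = 0.5342 — over.
Trying y = 0.477 m: A³/T = 0.3419 — matches.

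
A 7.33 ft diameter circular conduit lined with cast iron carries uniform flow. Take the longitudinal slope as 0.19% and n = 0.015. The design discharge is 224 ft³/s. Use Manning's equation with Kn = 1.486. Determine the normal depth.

Manning's equation rearranged: A R^(2/3) = nQ / (1.486·√S) = 0.015 × 224 / (1.486 × √0.0019) = 51.87.
Try y = 5.67 ft: A R^(2/3) = 59.66 — over.
Try y = 3.5 ft: A R^(2/3) = 29.2 — short.
Try y = 5.05 ft: A R^(2/3) = 51.81 — ≈ 51.87.

y_n = 5.05 ft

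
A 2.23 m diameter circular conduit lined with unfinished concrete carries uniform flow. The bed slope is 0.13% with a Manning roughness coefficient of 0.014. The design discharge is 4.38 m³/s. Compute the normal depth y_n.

y_n = 1.3 m

Manning's equation rearranged: A R^(2/3) = nQ / (1·√S) = 0.014 × 4.38 / (√0.0013) = 1.701.
Try y = 0.942 m: A R^(2/3) = 0.9844 — short.
Try y = 1.62 m: A R^(2/3) = 2.322 — over.
Try y = 1.3 m: A R^(2/3) = 1.7 — ≈ 1.701.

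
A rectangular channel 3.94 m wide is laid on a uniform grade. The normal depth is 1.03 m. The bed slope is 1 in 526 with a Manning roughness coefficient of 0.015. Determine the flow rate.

Flow area A = b·y = 3.94 × 1.03 = 4.058 m². Wetted perimeter P = b + 2y = 3.94 + 2×1.03 = 6 m.
Hydraulic radius R = A/P = 4.058/6 = 0.6764 m.
Manning's equation: Q = (1/n) A R^(2/3) S^(1/2) = (1/0.015) × 4.058 × 0.6764^(2/3) × 0.001901^(1/2) = 9.09 m³/s.

Q = 9.09 m³/s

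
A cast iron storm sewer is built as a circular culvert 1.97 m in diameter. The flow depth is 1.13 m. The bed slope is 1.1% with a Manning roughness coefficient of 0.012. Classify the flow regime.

For a circular section of diameter D = 1.97 m at depth y = 1.13 m, the central angle is θ = 2 arccos(1 − 2y/D) = 3.437 rad. Then A = (D²/8)(θ − sin θ) = 1.809 m² and P = Dθ/2 = 3.386 m.
Hydraulic radius R = A/P = 1.809/3.386 = 0.5342 m.
V = (1/n) R^(2/3) √S = (1/0.012) × 0.5342^(2/3) × √0.011 = 5.754 m/s. Hydraulic depth D_h = A/T = 1.809/1.949 = 0.9282 m.
Froude number Fr = V/√(g·D_h) = 5.754/√(9.81×0.9282) = 1.91, which is greater than 1, so the flow is supercritical.

supercritical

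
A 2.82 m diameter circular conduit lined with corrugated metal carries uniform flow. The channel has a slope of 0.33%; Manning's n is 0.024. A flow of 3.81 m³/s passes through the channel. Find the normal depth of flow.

Manning's equation rearranged: A R^(2/3) = nQ / (1·√S) = 0.024 × 3.81 / (√0.0033) = 1.592.
Try y = 1.25 m: A R^(2/3) = 2.006 — too large.
Try y = 0.907 m: A R^(2/3) = 1.108 — too small.
Try y = 1.1 m: A R^(2/3) = 1.592 — close enough.

y_n = 1.1 m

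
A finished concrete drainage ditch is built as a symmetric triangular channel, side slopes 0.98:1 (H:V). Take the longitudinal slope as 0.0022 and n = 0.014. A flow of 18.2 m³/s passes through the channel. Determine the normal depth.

y_n = 2.47 m

Manning's equation rearranged: A R^(2/3) = nQ / (1·√S) = 0.014 × 18.2 / (√0.0022) = 5.432.
At y = 2.03 m: A R^(2/3) = 3.215 — too small.
At y = 2.47 m: A R^(2/3) = 5.425 — matches.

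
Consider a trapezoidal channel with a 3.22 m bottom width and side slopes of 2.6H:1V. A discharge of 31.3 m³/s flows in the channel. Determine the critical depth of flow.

At critical depth, Q² T / (g A³) = 1, i.e. A³/T = Q²/g = 31.3²/9.81 = 99.87.
At y = 1.67 m: A³/T = 169.2 — over.
At y = 1.15 m: A³/T = 39.59 — short.
At y = 1.46 m: A³/T = 99.41 — matches.

y_c = 1.46 m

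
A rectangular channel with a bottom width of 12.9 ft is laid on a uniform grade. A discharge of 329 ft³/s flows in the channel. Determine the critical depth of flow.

y_c = 2.72 ft

For a rectangular channel, critical depth y_c = (q²/g)^(1/3) where q = Q/b = 329/12.9 = 25.5 ft²/s.
So y_c = (25.5²/32.2)^(1/3) = 2.72 ft.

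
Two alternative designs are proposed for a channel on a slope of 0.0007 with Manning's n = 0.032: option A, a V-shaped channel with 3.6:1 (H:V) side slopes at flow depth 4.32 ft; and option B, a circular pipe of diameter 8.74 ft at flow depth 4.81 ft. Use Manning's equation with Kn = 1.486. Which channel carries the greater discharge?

channel A

Channel A: For a triangular section with side slope z = 3.6: A = zy² = 3.6×4.32² = 67.18 ft²; P = 2y√(1+z²) = 2×4.32×3.736 = 32.28 ft. Hydraulic radius R = A/P = 67.18/32.28 = 2.081 ft. Q_A = (1.486/0.032)·67.18·2.081^(2/3)·√0.0007 = 134.6 ft³/s.
Channel B: For a circular section of diameter D = 8.74 ft at depth y = 4.81 ft, the central angle is θ = 2 arccos(1 − 2y/D) = 3.343 rad. Then A = (D²/8)(θ − sin θ) = 33.84 ft² and P = Dθ/2 = 14.61 ft. Hydraulic radius R = A/P = 33.84/14.61 = 2.316 ft. Q_B = (1.486/0.032)·33.84·2.316^(2/3)·√0.0007 = 72.77 ft³/s.
Q_A = 134.6 ft³/s vs Q_B = 72.77 ft³/s, so channel A carries more.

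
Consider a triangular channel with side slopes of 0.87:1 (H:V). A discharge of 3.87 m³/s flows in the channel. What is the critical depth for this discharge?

y_c = 1.32 m

At critical depth, Q² T / (g A³) = 1, i.e. A³/T = Q²/g = 3.87²/9.81 = 1.527.
Try y = 1.18 m: A³/T = 0.8658 — short.
Try y = 1.32 m: A³/T = 1.517 — matches.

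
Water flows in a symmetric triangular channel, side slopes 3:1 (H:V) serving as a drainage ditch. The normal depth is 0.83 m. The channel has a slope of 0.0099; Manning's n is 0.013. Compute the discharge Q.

For a triangular section with side slope z = 3: A = zy² = 3×0.83² = 2.067 m²; P = 2y√(1+z²) = 2×0.83×3.162 = 5.249 m.
Hydraulic radius R = A/P = 2.067/5.249 = 0.3937 m.
Manning's equation: Q = (1/n) A R^(2/3) S^(1/2) = (1/0.013) × 2.067 × 0.3937^(2/3) × 0.0099^(1/2) = 8.5 m³/s.

Q = 8.5 m³/s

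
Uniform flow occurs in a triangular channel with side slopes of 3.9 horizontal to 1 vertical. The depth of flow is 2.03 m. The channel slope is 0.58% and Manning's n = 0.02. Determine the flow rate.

Q = 60.5 m³/s

For a triangular section with side slope z = 3.9: A = zy² = 3.9×2.03² = 16.07 m²; P = 2y√(1+z²) = 2×2.03×4.026 = 16.35 m.
Hydraulic radius R = A/P = 16.07/16.35 = 0.9832 m.
Manning's equation: Q = (1/n) A R^(2/3) S^(1/2) = (1/0.02) × 16.07 × 0.9832^(2/3) × 0.0058^(1/2) = 60.5 m³/s.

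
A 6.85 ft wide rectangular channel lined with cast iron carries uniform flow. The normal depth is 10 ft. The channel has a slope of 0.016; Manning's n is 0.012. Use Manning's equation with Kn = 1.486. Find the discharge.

Q = 2000 ft³/s

Flow area A = b·y = 6.85 × 10 = 68.5 ft². Wetted perimeter P = b + 2y = 6.85 + 2×10 = 26.85 ft.
Hydraulic radius R = A/P = 68.5/26.85 = 2.551 ft.
Manning's equation: Q = (1.486/n) A R^(2/3) S^(1/2) = (1.486/0.012) × 68.5 × 2.551^(2/3) × 0.016^(1/2) = 2000 ft³/s.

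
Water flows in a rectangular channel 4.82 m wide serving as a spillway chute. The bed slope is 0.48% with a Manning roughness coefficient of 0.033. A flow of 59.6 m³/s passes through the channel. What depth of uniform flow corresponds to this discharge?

Manning's equation rearranged: A R^(2/3) = nQ / (1·√S) = 0.033 × 59.6 / (√0.0048) = 28.39.
At y = 5.27 m: A R^(2/3) = 35.52 — high.
At y = 4.39 m: A R^(2/3) = 28.41 — ≈ 28.39.

y_n = 4.39 m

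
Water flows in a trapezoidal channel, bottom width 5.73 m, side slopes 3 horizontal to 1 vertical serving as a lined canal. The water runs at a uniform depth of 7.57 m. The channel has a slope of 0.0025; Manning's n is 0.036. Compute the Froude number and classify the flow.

subcritical

With bottom width b = 5.73 m and side slope z = 3: A = (b + zy)y = (5.73 + 3×7.57)×7.57 = 215.3 m²; P = b + 2y√(1+z²) = 5.73 + 2×7.57×3.162 = 53.61 m.
Hydraulic radius R = A/P = 215.3/53.61 = 4.016 m.
V = (1/n) R^(2/3) √S = (1/0.036) × 4.016^(2/3) × √0.0025 = 3.509 m/s. Hydraulic depth D_h = A/T = 215.3/51.15 = 4.209 m.
Froude number Fr = V/√(g·D_h) = 3.509/√(9.81×4.209) = 0.546, which is less than 1, so the flow is subcritical.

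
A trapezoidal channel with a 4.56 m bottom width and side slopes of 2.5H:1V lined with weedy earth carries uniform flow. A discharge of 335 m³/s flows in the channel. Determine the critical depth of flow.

At critical depth, Q² T / (g A³) = 1, i.e. A³/T = Q²/g = 335²/9.81 = 11440.
Trying y = 3.8 m: A³/T = 6473 — low.
Trying y = 5.43 m: A³/T = 30110 — high.
Trying y = 4.34 m: A³/T = 11390 — close enough.

y_c = 4.34 m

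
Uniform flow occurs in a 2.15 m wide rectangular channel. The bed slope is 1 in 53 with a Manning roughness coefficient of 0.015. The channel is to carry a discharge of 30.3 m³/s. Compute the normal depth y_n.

y_n = 1.96 m

Manning's equation rearranged: A R^(2/3) = nQ / (1·√S) = 0.015 × 30.3 / (√0.01887) = 3.309.
Try y = 1.5 m: A R^(2/3) = 2.361 — low.
Try y = 2.25 m: A R^(2/3) = 3.913 — high.
Try y = 1.96 m: A R^(2/3) = 3.304 — close enough.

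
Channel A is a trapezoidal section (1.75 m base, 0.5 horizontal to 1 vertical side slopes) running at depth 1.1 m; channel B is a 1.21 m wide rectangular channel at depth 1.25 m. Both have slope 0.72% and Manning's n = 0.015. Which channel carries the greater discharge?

Channel A: With bottom width b = 1.75 m and side slope z = 0.5: A = (b + zy)y = (1.75 + 0.5×1.1)×1.1 = 2.53 m²; P = b + 2y√(1+z²) = 1.75 + 2×1.1×1.118 = 4.21 m. Hydraulic radius R = A/P = 2.53/4.21 = 0.601 m. Q_A = (1/0.015)·2.53·0.601^(2/3)·√0.0072 = 10.19 m³/s.
Channel B: Flow area A = b·y = 1.21 × 1.25 = 1.512 m². Wetted perimeter P = b + 2y = 1.21 + 2×1.25 = 3.71 m. Hydraulic radius R = A/P = 1.512/3.71 = 0.4077 m. Q_B = (1/0.015)·1.512·0.4077^(2/3)·√0.0072 = 4.704 m³/s.
Q_A = 10.19 m³/s vs Q_B = 4.704 m³/s, so channel A carries more.

channel A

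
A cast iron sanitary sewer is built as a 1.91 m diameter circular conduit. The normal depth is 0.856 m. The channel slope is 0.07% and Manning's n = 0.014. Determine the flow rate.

Q = 1.37 m³/s

For a circular section of diameter D = 1.91 m at depth y = 0.856 m, the central angle is θ = 2 arccos(1 − 2y/D) = 2.934 rad. Then A = (D²/8)(θ − sin θ) = 1.244 m² and P = Dθ/2 = 2.802 m.
Hydraulic radius R = A/P = 1.244/2.802 = 0.4439 m.
Manning's equation: Q = (1/n) A R^(2/3) S^(1/2) = (1/0.014) × 1.244 × 0.4439^(2/3) × 0.0007^(1/2) = 1.37 m³/s.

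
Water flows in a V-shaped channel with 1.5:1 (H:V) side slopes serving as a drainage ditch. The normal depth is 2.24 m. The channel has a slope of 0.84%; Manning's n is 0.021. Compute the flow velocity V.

For a triangular section with side slope z = 1.5: A = zy² = 1.5×2.24² = 7.526 m²; P = 2y√(1+z²) = 2×2.24×1.803 = 8.076 m.
Hydraulic radius R = A/P = 7.526/8.076 = 0.9319 m.
From Manning's equation, V = (1/n) R^(2/3) S^(1/2) = (1/0.021) × 0.9319^(2/3) × 0.0084^(1/2) = 4.16 m/s.

V = 4.16 m/s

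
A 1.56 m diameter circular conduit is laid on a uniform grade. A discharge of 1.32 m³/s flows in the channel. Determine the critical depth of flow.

y_c = 0.578 m

At critical depth, Q² T / (g A³) = 1, i.e. A³/T = Q²/g = 1.32²/9.81 = 0.1776.
Trying y = 0.509 m: A³/T = 0.1086 — low.
Trying y = 0.706 m: A³/T = 0.3822 — high.
Trying y = 0.578 m: A³/T = 0.1774 — ≈ 0.1776.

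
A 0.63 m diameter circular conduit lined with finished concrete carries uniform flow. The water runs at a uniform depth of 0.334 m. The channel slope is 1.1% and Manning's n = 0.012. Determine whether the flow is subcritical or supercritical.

For a circular section of diameter D = 0.63 m at depth y = 0.334 m, the central angle is θ = 2 arccos(1 − 2y/D) = 3.262 rad. Then A = (D²/8)(θ − sin θ) = 0.1678 m² and P = Dθ/2 = 1.028 m.
Hydraulic radius R = A/P = 0.1678/1.028 = 0.1633 m.
V = (1/n) R^(2/3) √S = (1/0.012) × 0.1633^(2/3) × √0.011 = 2.611 m/s. Hydraulic depth D_h = A/T = 0.1678/0.6289 = 0.2669 m.
Froude number Fr = V/√(g·D_h) = 2.611/√(9.81×0.2669) = 1.61, which is greater than 1, so the flow is supercritical.

supercritical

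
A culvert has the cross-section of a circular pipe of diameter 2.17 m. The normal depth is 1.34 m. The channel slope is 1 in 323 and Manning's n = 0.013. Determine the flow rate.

Q = 7.39 m³/s

For a circular section of diameter D = 2.17 m at depth y = 1.34 m, the central angle is θ = 2 arccos(1 − 2y/D) = 3.616 rad. Then A = (D²/8)(θ − sin θ) = 2.397 m² and P = Dθ/2 = 3.923 m.
Hydraulic radius R = A/P = 2.397/3.923 = 0.611 m.
Manning's equation: Q = (1/n) A R^(2/3) S^(1/2) = (1/0.013) × 2.397 × 0.611^(2/3) × 0.003096^(1/2) = 7.39 m³/s.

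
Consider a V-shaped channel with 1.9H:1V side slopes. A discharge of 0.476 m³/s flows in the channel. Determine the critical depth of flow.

y_c = 0.418 m

At critical depth, Q² T / (g A³) = 1, i.e. A³/T = Q²/g = 0.476²/9.81 = 0.0231.
Trying y = 0.307 m: A³/T = 0.004922 — short.
Trying y = 0.475 m: A³/T = 0.04365 — over.
Trying y = 0.418 m: A³/T = 0.02303 — close enough.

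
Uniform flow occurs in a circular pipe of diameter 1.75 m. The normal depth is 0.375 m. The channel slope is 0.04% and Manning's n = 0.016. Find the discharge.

For a circular section of diameter D = 1.75 m at depth y = 0.375 m, the central angle is θ = 2 arccos(1 − 2y/D) = 1.925 rad. Then A = (D²/8)(θ − sin θ) = 0.3779 m² and P = Dθ/2 = 1.684 m.
Hydraulic radius R = A/P = 0.3779/1.684 = 0.2244 m.
Manning's equation: Q = (1/n) A R^(2/3) S^(1/2) = (1/0.016) × 0.3779 × 0.2244^(2/3) × 0.0004^(1/2) = 0.174 m³/s.

Q = 0.174 m³/s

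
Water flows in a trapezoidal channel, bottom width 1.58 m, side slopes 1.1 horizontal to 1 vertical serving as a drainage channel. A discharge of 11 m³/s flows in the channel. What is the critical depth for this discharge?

At critical depth, Q² T / (g A³) = 1, i.e. A³/T = Q²/g = 11²/9.81 = 12.33.
Try y = 0.937 m: A³/T = 4.02 — too small.
Try y = 1.49 m: A³/T = 22.71 — too large.
Try y = 1.27 m: A³/T = 12.36 — ≈ 12.33.

y_c = 1.27 m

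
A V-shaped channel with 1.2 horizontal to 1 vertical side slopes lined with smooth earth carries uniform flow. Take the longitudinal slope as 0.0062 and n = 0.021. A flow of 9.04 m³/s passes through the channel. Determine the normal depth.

y_n = 1.65 m

Manning's equation rearranged: A R^(2/3) = nQ / (1·√S) = 0.021 × 9.04 / (√0.0062) = 2.411.
Try y = 1.35 m: A R^(2/3) = 1.412 — too small.
Try y = 2.04 m: A R^(2/3) = 4.245 — too large.
Try y = 1.65 m: A R^(2/3) = 2.411 — ≈ 2.411.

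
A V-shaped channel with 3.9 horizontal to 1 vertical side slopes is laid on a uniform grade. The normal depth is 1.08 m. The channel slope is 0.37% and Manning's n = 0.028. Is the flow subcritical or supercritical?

subcritical

For a triangular section with side slope z = 3.9: A = zy² = 3.9×1.08² = 4.549 m²; P = 2y√(1+z²) = 2×1.08×4.026 = 8.697 m.
Hydraulic radius R = A/P = 4.549/8.697 = 0.5231 m.
V = (1/n) R^(2/3) √S = (1/0.028) × 0.5231^(2/3) × √0.0037 = 1.41 m/s. Hydraulic depth D_h = A/T = 4.549/8.424 = 0.54 m.
Froude number Fr = V/√(g·D_h) = 1.41/√(9.81×0.54) = 0.613, which is less than 1, so the flow is subcritical.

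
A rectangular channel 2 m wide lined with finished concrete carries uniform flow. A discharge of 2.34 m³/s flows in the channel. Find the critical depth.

y_c = 0.519 m

For a rectangular channel, critical depth y_c = (q²/g)^(1/3) where q = Q/b = 2.34/2 = 1.17 m²/s.
So y_c = (1.17²/9.81)^(1/3) = 0.519 m.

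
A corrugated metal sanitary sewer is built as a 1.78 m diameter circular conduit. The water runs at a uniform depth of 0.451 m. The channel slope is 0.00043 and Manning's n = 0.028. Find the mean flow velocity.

For a circular section of diameter D = 1.78 m at depth y = 0.451 m, the central angle is θ = 2 arccos(1 − 2y/D) = 2.11 rad. Then A = (D²/8)(θ − sin θ) = 0.4958 m² and P = Dθ/2 = 1.878 m.
Hydraulic radius R = A/P = 0.4958/1.878 = 0.264 m.
From Manning's equation, V = (1/n) R^(2/3) S^(1/2) = (1/0.028) × 0.264^(2/3) × 0.00043^(1/2) = 0.305 m/s.

V = 0.305 m/s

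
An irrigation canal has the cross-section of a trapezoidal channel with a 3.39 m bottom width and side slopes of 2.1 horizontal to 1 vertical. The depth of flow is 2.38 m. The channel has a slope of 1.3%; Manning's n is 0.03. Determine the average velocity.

V = 4.71 m/s

With bottom width b = 3.39 m and side slope z = 2.1: A = (b + zy)y = (3.39 + 2.1×2.38)×2.38 = 19.96 m²; P = b + 2y√(1+z²) = 3.39 + 2×2.38×2.326 = 14.46 m.
Hydraulic radius R = A/P = 19.96/14.46 = 1.38 m.
From Manning's equation, V = (1/n) R^(2/3) S^(1/2) = (1/0.03) × 1.38^(2/3) × 0.013^(1/2) = 4.71 m/s.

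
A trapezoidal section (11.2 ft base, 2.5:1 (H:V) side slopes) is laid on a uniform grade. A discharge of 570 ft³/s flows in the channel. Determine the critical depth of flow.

At critical depth, Q² T / (g A³) = 1, i.e. A³/T = Q²/g = 570²/32.2 = 10090.
At y = 2.84 ft: A³/T = 5527 — short.
At y = 4.04 ft: A³/T = 20290 — over.
At y = 3.35 ft: A³/T = 10090 — close enough.

y_c = 3.35 ft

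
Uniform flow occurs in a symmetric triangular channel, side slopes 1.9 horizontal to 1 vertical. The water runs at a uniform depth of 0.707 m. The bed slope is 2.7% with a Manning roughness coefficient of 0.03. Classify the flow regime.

For a triangular section with side slope z = 1.9: A = zy² = 1.9×0.707² = 0.9497 m²; P = 2y√(1+z²) = 2×0.707×2.147 = 3.036 m.
Hydraulic radius R = A/P = 0.9497/3.036 = 0.3128 m.
V = (1/n) R^(2/3) √S = (1/0.03) × 0.3128^(2/3) × √0.027 = 2.524 m/s. Hydraulic depth D_h = A/T = 0.9497/2.687 = 0.3535 m.
Froude number Fr = V/√(g·D_h) = 2.524/√(9.81×0.3535) = 1.36, which is greater than 1, so the flow is supercritical.

supercritical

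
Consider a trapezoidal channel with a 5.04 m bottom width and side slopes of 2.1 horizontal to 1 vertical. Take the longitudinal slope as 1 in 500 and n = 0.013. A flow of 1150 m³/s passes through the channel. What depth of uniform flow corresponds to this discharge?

y_n = 7.05 m

Manning's equation rearranged: A R^(2/3) = nQ / (1·√S) = 0.013 × 1150 / (√0.002) = 334.3.
Trying y = 8.94 m: A R^(2/3) = 585.9 — high.
Trying y = 5.89 m: A R^(2/3) = 220.9 — low.
Trying y = 7.05 m: A R^(2/3) = 334.6 — matches.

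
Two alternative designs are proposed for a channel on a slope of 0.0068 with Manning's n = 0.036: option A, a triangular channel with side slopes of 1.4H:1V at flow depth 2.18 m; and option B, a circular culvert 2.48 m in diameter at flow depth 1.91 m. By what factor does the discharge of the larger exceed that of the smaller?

1.86

Channel A: For a triangular section with side slope z = 1.4: A = zy² = 1.4×2.18² = 6.653 m²; P = 2y√(1+z²) = 2×2.18×1.72 = 7.501 m. Hydraulic radius R = A/P = 6.653/7.501 = 0.887 m. Q_A = (1/0.036)·6.653·0.887^(2/3)·√0.0068 = 14.07 m³/s.
Channel B: For a circular section of diameter D = 2.48 m at depth y = 1.91 m, the central angle is θ = 2 arccos(1 − 2y/D) = 4.283 rad. Then A = (D²/8)(θ − sin θ) = 3.992 m² and P = Dθ/2 = 5.311 m. Hydraulic radius R = A/P = 3.992/5.311 = 0.7516 m. Q_B = (1/0.036)·3.992·0.7516^(2/3)·√0.0068 = 7.559 m³/s.
The larger discharge is 14.07 m³/s and the smaller is 7.559 m³/s; the ratio is 1.86.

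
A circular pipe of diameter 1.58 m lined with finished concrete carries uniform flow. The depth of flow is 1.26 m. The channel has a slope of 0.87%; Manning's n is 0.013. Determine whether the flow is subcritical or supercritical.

supercritical

For a circular section of diameter D = 1.58 m at depth y = 1.26 m, the central angle is θ = 2 arccos(1 − 2y/D) = 4.416 rad. Then A = (D²/8)(θ − sin θ) = 1.676 m² and P = Dθ/2 = 3.489 m.
Hydraulic radius R = A/P = 1.676/3.489 = 0.4805 m.
V = (1/n) R^(2/3) √S = (1/0.013) × 0.4805^(2/3) × √0.0087 = 4.402 m/s. Hydraulic depth D_h = A/T = 1.676/1.27 = 1.32 m.
Froude number Fr = V/√(g·D_h) = 4.402/√(9.81×1.32) = 1.22, which is greater than 1, so the flow is supercritical.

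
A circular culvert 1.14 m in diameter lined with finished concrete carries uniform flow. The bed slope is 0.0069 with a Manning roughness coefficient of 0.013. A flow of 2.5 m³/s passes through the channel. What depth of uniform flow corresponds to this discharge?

y_n = 0.834 m

Manning's equation rearranged: A R^(2/3) = nQ / (1·√S) = 0.013 × 2.5 / (√0.0069) = 0.3913.
Trying y = 0.61 m: A R^(2/3) = 0.2476 — too small.
Trying y = 0.942 m: A R^(2/3) = 0.4452 — too large.
Trying y = 0.834 m: A R^(2/3) = 0.3913 — ≈ 0.3913.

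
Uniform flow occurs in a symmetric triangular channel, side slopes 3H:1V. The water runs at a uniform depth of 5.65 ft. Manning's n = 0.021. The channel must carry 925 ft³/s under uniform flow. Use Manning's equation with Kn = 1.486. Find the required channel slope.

For a triangular section with side slope z = 3: A = zy² = 3×5.65² = 95.77 ft²; P = 2y√(1+z²) = 2×5.65×3.162 = 35.73 ft.
Hydraulic radius R = A/P = 95.77/35.73 = 2.68 ft.
From Manning's equation, S = [nQ / (1.486 A R^(2/3))]² = [0.021 × 925 / (1.486 × 95.77 × 2.68^(2/3))]² = 0.005.

S = 0.005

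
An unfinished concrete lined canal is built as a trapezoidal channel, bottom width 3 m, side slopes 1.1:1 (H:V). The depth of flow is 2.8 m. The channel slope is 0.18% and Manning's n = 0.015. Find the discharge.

Q = 63.2 m³/s

With bottom width b = 3 m and side slope z = 1.1: A = (b + zy)y = (3 + 1.1×2.8)×2.8 = 17.02 m²; P = b + 2y√(1+z²) = 3 + 2×2.8×1.487 = 11.32 m.
Hydraulic radius R = A/P = 17.02/11.32 = 1.503 m.
Manning's equation: Q = (1/n) A R^(2/3) S^(1/2) = (1/0.015) × 17.02 × 1.503^(2/3) × 0.0018^(1/2) = 63.2 m³/s.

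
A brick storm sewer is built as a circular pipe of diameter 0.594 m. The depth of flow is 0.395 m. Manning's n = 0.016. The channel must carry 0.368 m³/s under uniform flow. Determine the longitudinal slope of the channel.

For a circular section of diameter D = 0.594 m at depth y = 0.395 m, the central angle is θ = 2 arccos(1 − 2y/D) = 3.814 rad. Then A = (D²/8)(θ − sin θ) = 0.1957 m² and P = Dθ/2 = 1.133 m.
Hydraulic radius R = A/P = 0.1957/1.133 = 0.1728 m.
From Manning's equation, S = [nQ / (1 A R^(2/3))]² = [0.016 × 0.368 / (1 × 0.1957 × 0.1728^(2/3))]² = 0.00941.

S = 0.00941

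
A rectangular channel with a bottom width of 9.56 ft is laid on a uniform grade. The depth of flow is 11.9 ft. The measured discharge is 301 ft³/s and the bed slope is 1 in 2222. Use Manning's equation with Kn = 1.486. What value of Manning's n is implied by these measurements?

n = 0.027

Flow area A = b·y = 9.56 × 11.9 = 113.8 ft². Wetted perimeter P = b + 2y = 9.56 + 2×11.9 = 33.36 ft.
Hydraulic radius R = A/P = 113.8/33.36 = 3.41 ft.
Rearranging Manning's equation: n = (1.486/Q) A R^(2/3) S^(1/2) = (1.486/301) × 113.8 × 3.41^(2/3) × √0.00045 = 0.027.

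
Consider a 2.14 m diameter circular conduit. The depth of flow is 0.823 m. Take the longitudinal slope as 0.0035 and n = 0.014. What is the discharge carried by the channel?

For a circular section of diameter D = 2.14 m at depth y = 0.823 m, the central angle is θ = 2 arccos(1 − 2y/D) = 2.676 rad. Then A = (D²/8)(θ − sin θ) = 1.275 m² and P = Dθ/2 = 2.863 m.
Hydraulic radius R = A/P = 1.275/2.863 = 0.4452 m.
Manning's equation: Q = (1/n) A R^(2/3) S^(1/2) = (1/0.014) × 1.275 × 0.4452^(2/3) × 0.0035^(1/2) = 3.14 m³/s.

Q = 3.14 m³/s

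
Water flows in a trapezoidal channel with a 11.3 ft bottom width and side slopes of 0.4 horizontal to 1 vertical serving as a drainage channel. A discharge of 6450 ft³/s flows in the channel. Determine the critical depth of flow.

y_c = 17.5 ft

At critical depth, Q² T / (g A³) = 1, i.e. A³/T = Q²/g = 6450²/32.2 = 1292000.
At y = 13 ft: A³/T = 454800 — too small.
At y = 19.6 ft: A³/T = 1957000 — too large.
At y = 17.5 ft: A³/T = 1298000 — close enough.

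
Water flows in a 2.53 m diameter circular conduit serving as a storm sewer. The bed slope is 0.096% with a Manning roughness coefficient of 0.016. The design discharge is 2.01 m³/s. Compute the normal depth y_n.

y_n = 0.916 m

Manning's equation rearranged: A R^(2/3) = nQ / (1·√S) = 0.016 × 2.01 / (√0.00096) = 1.038.
At y = 0.791 m: A R^(2/3) = 0.7856 — too small.
At y = 1.15 m: A R^(2/3) = 1.571 — too large.
At y = 0.916 m: A R^(2/3) = 1.038 — close enough.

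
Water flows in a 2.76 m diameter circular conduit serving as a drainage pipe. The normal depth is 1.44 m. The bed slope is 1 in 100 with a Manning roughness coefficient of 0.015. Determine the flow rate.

Q = 16.7 m³/s

For a circular section of diameter D = 2.76 m at depth y = 1.44 m, the central angle is θ = 2 arccos(1 − 2y/D) = 3.229 rad. Then A = (D²/8)(θ − sin θ) = 3.157 m² and P = Dθ/2 = 4.455 m.
Hydraulic radius R = A/P = 3.157/4.455 = 0.7086 m.
Manning's equation: Q = (1/n) A R^(2/3) S^(1/2) = (1/0.015) × 3.157 × 0.7086^(2/3) × 0.01^(1/2) = 16.7 m³/s.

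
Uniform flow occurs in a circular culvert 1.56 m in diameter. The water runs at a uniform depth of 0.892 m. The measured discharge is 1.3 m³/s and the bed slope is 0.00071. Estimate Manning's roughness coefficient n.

n = 0.013

For a circular section of diameter D = 1.56 m at depth y = 0.892 m, the central angle is θ = 2 arccos(1 − 2y/D) = 3.43 rad. Then A = (D²/8)(θ − sin θ) = 1.13 m² and P = Dθ/2 = 2.675 m.
Hydraulic radius R = A/P = 1.13/2.675 = 0.4223 m.
Rearranging Manning's equation: n = (1/Q) A R^(2/3) S^(1/2) = (1/1.3) × 1.13 × 0.4223^(2/3) × √0.00071 = 0.013.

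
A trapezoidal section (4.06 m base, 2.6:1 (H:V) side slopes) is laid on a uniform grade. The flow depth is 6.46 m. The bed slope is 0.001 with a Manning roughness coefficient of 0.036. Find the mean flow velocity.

With bottom width b = 4.06 m and side slope z = 2.6: A = (b + zy)y = (4.06 + 2.6×6.46)×6.46 = 134.7 m²; P = b + 2y√(1+z²) = 4.06 + 2×6.46×2.786 = 40.05 m.
Hydraulic radius R = A/P = 134.7/40.05 = 3.364 m.
From Manning's equation, V = (1/n) R^(2/3) S^(1/2) = (1/0.036) × 3.364^(2/3) × 0.001^(1/2) = 1.97 m/s.

V = 1.97 m/s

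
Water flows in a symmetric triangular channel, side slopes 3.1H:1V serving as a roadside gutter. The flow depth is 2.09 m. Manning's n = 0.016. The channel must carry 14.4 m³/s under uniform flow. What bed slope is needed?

S = 0.000292

For a triangular section with side slope z = 3.1: A = zy² = 3.1×2.09² = 13.54 m²; P = 2y√(1+z²) = 2×2.09×3.257 = 13.62 m.
Hydraulic radius R = A/P = 13.54/13.62 = 0.9945 m.
From Manning's equation, S = [nQ / (1 A R^(2/3))]² = [0.016 × 14.4 / (1 × 13.54 × 0.9945^(2/3))]² = 0.000292.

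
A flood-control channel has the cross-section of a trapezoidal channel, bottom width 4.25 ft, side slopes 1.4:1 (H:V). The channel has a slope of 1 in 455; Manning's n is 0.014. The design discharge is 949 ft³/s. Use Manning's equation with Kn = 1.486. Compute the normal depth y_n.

Manning's equation rearranged: A R^(2/3) = nQ / (1.486·√S) = 0.014 × 949 / (1.486 × √0.002198) = 190.7.
Try y = 7.84 ft: A R^(2/3) = 291.8 — high.
Try y = 5.29 ft: A R^(2/3) = 120.9 — low.
Try y = 6.5 ft: A R^(2/3) = 190.8 — close enough.

y_n = 6.5 ft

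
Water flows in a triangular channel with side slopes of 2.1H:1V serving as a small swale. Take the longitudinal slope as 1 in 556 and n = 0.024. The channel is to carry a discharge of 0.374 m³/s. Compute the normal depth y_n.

Manning's equation rearranged: A R^(2/3) = nQ / (1·√S) = 0.024 × 0.374 / (√0.001799) = 0.2117.
At y = 0.654 m: A R^(2/3) = 0.3982 — too large.
At y = 0.516 m: A R^(2/3) = 0.2117 — matches.

y_n = 0.516 m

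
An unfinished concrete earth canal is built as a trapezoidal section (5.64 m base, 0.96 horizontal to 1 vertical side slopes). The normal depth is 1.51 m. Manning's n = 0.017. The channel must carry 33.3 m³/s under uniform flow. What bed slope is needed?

With bottom width b = 5.64 m and side slope z = 0.96: A = (b + zy)y = (5.64 + 0.96×1.51)×1.51 = 10.71 m²; P = b + 2y√(1+z²) = 5.64 + 2×1.51×1.386 = 9.826 m.
Hydraulic radius R = A/P = 10.71/9.826 = 1.089 m.
From Manning's equation, S = [nQ / (1 A R^(2/3))]² = [0.017 × 33.3 / (1 × 10.71 × 1.089^(2/3))]² = 0.00249.

S = 0.00249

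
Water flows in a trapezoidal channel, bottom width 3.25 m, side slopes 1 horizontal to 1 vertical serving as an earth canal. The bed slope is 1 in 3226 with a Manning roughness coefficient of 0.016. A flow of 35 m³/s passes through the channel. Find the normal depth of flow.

Manning's equation rearranged: A R^(2/3) = nQ / (1·√S) = 0.016 × 35 / (√0.00031) = 31.81.
Trying y = 3.99 m: A R^(2/3) = 45.66 — too large.
Trying y = 2.53 m: A R^(2/3) = 18.35 — too small.
Trying y = 3.34 m: A R^(2/3) = 31.76 — ≈ 31.81.

y_n = 3.34 m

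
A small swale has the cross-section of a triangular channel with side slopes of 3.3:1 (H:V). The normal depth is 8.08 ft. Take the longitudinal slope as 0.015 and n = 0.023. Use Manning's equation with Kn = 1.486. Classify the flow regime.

For a triangular section with side slope z = 3.3: A = zy² = 3.3×8.08² = 215.4 ft²; P = 2y√(1+z²) = 2×8.08×3.448 = 55.72 ft.
Hydraulic radius R = A/P = 215.4/55.72 = 3.866 ft.
V = (1.486/n) R^(2/3) √S = (1.486/0.023) × 3.866^(2/3) × √0.015 = 19.49 ft/s. Hydraulic depth D_h = A/T = 215.4/53.33 = 4.04 ft.
Froude number Fr = V/√(g·D_h) = 19.49/√(32.2×4.04) = 1.71, which is greater than 1, so the flow is supercritical.

supercritical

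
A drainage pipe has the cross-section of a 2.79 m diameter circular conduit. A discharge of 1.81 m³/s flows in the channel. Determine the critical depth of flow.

y_c = 0.576 m

At critical depth, Q² T / (g A³) = 1, i.e. A³/T = Q²/g = 1.81²/9.81 = 0.334.
At y = 0.682 m: A³/T = 0.6474 — high.
At y = 0.576 m: A³/T = 0.3346 — matches.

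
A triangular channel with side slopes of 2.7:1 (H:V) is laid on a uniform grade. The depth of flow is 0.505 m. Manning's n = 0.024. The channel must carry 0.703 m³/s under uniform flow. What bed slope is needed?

S = 0.0041

For a triangular section with side slope z = 2.7: A = zy² = 2.7×0.505² = 0.6886 m²; P = 2y√(1+z²) = 2×0.505×2.879 = 2.908 m.
Hydraulic radius R = A/P = 0.6886/2.908 = 0.2368 m.
From Manning's equation, S = [nQ / (1 A R^(2/3))]² = [0.024 × 0.703 / (1 × 0.6886 × 0.2368^(2/3))]² = 0.0041.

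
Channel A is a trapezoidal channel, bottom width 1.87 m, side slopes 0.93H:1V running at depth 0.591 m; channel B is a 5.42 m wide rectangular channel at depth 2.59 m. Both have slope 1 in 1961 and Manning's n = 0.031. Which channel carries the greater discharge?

channel B

Channel A: With bottom width b = 1.87 m and side slope z = 0.93: A = (b + zy)y = (1.87 + 0.93×0.591)×0.591 = 1.43 m²; P = b + 2y√(1+z²) = 1.87 + 2×0.591×1.366 = 3.484 m. Hydraulic radius R = A/P = 1.43/3.484 = 0.4104 m. Q_A = (1/0.031)·1.43·0.4104^(2/3)·√0.0005099 = 0.5753 m³/s.
Channel B: Flow area A = b·y = 5.42 × 2.59 = 14.04 m². Wetted perimeter P = b + 2y = 5.42 + 2×2.59 = 10.6 m. Hydraulic radius R = A/P = 14.04/10.6 = 1.324 m. Q_B = (1/0.031)·14.04·1.324^(2/3)·√0.0005099 = 12.33 m³/s.
Q_A = 0.5753 m³/s vs Q_B = 12.33 m³/s, so channel B carries more.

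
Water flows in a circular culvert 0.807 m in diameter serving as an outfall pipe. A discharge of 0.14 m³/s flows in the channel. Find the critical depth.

At critical depth, Q² T / (g A³) = 1, i.e. A³/T = Q²/g = 0.14²/9.81 = 0.001998.
At y = 0.278 m: A³/T = 0.004962 — over.
At y = 0.184 m: A³/T = 0.0009989 — short.
At y = 0.22 m: A³/T = 0.002004 — matches.

y_c = 0.22 m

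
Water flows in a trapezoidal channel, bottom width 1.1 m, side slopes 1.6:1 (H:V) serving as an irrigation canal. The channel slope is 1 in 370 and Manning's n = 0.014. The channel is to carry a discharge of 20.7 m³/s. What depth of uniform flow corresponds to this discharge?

Manning's equation rearranged: A R^(2/3) = nQ / (1·√S) = 0.014 × 20.7 / (√0.002703) = 5.574.
Trying y = 1.43 m: A R^(2/3) = 3.984 — low.
Trying y = 2 m: A R^(2/3) = 8.569 — high.
Trying y = 1.66 m: A R^(2/3) = 5.58 — ≈ 5.574.

y_n = 1.66 m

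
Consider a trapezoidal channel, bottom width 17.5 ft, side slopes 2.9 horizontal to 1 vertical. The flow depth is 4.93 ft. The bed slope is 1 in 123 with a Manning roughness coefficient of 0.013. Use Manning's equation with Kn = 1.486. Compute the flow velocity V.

V = 22.8 ft/s

With bottom width b = 17.5 ft and side slope z = 2.9: A = (b + zy)y = (17.5 + 2.9×4.93)×4.93 = 156.8 ft²; P = b + 2y√(1+z²) = 17.5 + 2×4.93×3.068 = 47.75 ft.
Hydraulic radius R = A/P = 156.8/47.75 = 3.283 ft.
From Manning's equation, V = (1.486/n) R^(2/3) S^(1/2) = (1.486/0.013) × 3.283^(2/3) × 0.00813^(1/2) = 22.8 ft/s.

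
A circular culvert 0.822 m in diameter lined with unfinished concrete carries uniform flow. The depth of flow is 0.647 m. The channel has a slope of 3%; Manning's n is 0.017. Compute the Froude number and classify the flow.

For a circular section of diameter D = 0.822 m at depth y = 0.647 m, the central angle is θ = 2 arccos(1 − 2y/D) = 4.365 rad. Then A = (D²/8)(θ − sin θ) = 0.4481 m² and P = Dθ/2 = 1.794 m.
Hydraulic radius R = A/P = 0.4481/1.794 = 0.2498 m.
V = (1/n) R^(2/3) √S = (1/0.017) × 0.2498^(2/3) × √0.03 = 4.041 m/s. Hydraulic depth D_h = A/T = 0.4481/0.673 = 0.6658 m.
Froude number Fr = V/√(g·D_h) = 4.041/√(9.81×0.6658) = 1.58, which is greater than 1, so the flow is supercritical.

supercritical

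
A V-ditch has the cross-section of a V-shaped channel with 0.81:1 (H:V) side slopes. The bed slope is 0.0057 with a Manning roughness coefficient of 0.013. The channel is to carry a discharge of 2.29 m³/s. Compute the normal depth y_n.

y_n = 1.02 m

Manning's equation rearranged: A R^(2/3) = nQ / (1·√S) = 0.013 × 2.29 / (√0.0057) = 0.3943.
Try y = 1.11 m: A R^(2/3) = 0.495 — over.
Try y = 0.764 m: A R^(2/3) = 0.1828 — short.
Try y = 1.02 m: A R^(2/3) = 0.3951 — close enough.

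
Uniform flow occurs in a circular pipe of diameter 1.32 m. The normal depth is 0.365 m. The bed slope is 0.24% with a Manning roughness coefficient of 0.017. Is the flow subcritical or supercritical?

subcritical

For a circular section of diameter D = 1.32 m at depth y = 0.365 m, the central angle is θ = 2 arccos(1 − 2y/D) = 2.215 rad. Then A = (D²/8)(θ − sin θ) = 0.3082 m² and P = Dθ/2 = 1.462 m.
Hydraulic radius R = A/P = 0.3082/1.462 = 0.2109 m.
V = (1/n) R^(2/3) √S = (1/0.017) × 0.2109^(2/3) × √0.0024 = 1.021 m/s. Hydraulic depth D_h = A/T = 0.3082/1.181 = 0.261 m.
Froude number Fr = V/√(g·D_h) = 1.021/√(9.81×0.261) = 0.638, which is less than 1, so the flow is subcritical.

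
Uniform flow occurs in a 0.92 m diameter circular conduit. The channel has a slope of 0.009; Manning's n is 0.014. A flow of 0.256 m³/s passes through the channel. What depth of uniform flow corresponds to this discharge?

Manning's equation rearranged: A R^(2/3) = nQ / (1·√S) = 0.014 × 0.256 / (√0.009) = 0.03778.
At y = 0.278 m: A R^(2/3) = 0.04956 — over.
At y = 0.168 m: A R^(2/3) = 0.01816 — short.
At y = 0.242 m: A R^(2/3) = 0.0378 — matches.

y_n = 0.242 m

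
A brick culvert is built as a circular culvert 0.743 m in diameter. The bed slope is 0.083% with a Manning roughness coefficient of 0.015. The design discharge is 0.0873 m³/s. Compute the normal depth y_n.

Manning's equation rearranged: A R^(2/3) = nQ / (1·√S) = 0.015 × 0.0873 / (√0.00083) = 0.04545.
At y = 0.34 m: A R^(2/3) = 0.06056 — over.
At y = 0.256 m: A R^(2/3) = 0.03603 — short.
At y = 0.29 m: A R^(2/3) = 0.04547 — matches.

y_n = 0.29 m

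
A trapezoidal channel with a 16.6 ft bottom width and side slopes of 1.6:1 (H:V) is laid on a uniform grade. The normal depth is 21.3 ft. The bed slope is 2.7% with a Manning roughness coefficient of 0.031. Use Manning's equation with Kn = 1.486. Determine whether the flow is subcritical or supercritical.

supercritical

With bottom width b = 16.6 ft and side slope z = 1.6: A = (b + zy)y = (16.6 + 1.6×21.3)×21.3 = 1079 ft²; P = b + 2y√(1+z²) = 16.6 + 2×21.3×1.887 = 96.98 ft.
Hydraulic radius R = A/P = 1079/96.98 = 11.13 ft.
V = (1.486/n) R^(2/3) √S = (1.486/0.031) × 11.13^(2/3) × √0.027 = 39.27 ft/s. Hydraulic depth D_h = A/T = 1079/84.76 = 12.74 ft.
Froude number Fr = V/√(g·D_h) = 39.27/√(32.2×12.74) = 1.94, which is greater than 1, so the flow is supercritical.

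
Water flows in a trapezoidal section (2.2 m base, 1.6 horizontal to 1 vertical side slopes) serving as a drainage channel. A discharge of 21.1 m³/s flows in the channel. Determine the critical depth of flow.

y_c = 1.49 m

At critical depth, Q² T / (g A³) = 1, i.e. A³/T = Q²/g = 21.1²/9.81 = 45.38.
At y = 1.01 m: A³/T = 10.54 — too small.
At y = 1.87 m: A³/T = 111.8 — too large.
At y = 1.49 m: A³/T = 45.73 — ≈ 45.38.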